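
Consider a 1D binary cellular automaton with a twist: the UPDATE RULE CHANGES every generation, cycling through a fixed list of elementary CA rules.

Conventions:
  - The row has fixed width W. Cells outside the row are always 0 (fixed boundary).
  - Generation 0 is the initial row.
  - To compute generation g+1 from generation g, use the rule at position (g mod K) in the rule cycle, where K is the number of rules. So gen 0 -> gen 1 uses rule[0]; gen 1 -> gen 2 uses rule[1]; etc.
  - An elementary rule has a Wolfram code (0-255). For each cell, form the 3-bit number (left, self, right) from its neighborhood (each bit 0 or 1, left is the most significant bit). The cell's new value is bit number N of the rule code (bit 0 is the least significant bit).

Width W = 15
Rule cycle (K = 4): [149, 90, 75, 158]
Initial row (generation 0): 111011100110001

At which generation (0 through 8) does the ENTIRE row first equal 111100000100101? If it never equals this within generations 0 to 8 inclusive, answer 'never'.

Answer: 5

Derivation:
Gen 0: 111011100110001
Gen 1 (rule 149): 010001010001101
Gen 2 (rule 90): 101010001011100
Gen 3 (rule 75): 000000110010101
Gen 4 (rule 158): 000001101110101
Gen 5 (rule 149): 111100000100101
Gen 6 (rule 90): 100110001011000
Gen 7 (rule 75): 001110110011011
Gen 8 (rule 158): 011100101110010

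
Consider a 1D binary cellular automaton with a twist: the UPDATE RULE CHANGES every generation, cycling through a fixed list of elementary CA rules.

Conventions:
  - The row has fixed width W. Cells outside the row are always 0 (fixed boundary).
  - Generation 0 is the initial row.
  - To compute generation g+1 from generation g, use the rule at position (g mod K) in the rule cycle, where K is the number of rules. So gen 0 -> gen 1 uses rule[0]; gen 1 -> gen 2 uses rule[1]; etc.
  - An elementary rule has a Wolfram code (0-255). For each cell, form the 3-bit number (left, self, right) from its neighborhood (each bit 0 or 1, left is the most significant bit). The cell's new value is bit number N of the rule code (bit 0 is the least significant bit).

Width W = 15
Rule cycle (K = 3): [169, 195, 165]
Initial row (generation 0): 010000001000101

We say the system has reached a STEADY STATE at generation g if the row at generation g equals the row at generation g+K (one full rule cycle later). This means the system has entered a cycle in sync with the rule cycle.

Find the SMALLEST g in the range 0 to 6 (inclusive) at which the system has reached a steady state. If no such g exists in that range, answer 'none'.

Answer: none

Derivation:
Gen 0: 010000001000101
Gen 1 (rule 169): 000111100010010
Gen 2 (rule 195): 111011101100100
Gen 3 (rule 165): 010101010000101
Gen 4 (rule 169): 001010100110010
Gen 5 (rule 195): 110000001010100
Gen 6 (rule 165): 000111101111101
Gen 7 (rule 169): 110111011111010
Gen 8 (rule 195): 010011001111000
Gen 9 (rule 165): 010000000110011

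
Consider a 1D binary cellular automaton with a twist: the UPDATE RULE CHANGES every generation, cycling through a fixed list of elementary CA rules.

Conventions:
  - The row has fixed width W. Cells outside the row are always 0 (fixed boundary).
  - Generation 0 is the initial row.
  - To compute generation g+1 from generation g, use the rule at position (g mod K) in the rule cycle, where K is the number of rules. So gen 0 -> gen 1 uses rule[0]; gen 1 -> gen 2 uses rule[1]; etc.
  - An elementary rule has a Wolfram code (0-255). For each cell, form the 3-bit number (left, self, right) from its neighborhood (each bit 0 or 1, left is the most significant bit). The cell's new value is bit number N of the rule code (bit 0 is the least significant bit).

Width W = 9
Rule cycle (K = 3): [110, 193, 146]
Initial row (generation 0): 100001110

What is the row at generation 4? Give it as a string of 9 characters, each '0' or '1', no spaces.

Gen 0: 100001110
Gen 1 (rule 110): 100011010
Gen 2 (rule 193): 001001000
Gen 3 (rule 146): 010110100
Gen 4 (rule 110): 111111100

Answer: 111111100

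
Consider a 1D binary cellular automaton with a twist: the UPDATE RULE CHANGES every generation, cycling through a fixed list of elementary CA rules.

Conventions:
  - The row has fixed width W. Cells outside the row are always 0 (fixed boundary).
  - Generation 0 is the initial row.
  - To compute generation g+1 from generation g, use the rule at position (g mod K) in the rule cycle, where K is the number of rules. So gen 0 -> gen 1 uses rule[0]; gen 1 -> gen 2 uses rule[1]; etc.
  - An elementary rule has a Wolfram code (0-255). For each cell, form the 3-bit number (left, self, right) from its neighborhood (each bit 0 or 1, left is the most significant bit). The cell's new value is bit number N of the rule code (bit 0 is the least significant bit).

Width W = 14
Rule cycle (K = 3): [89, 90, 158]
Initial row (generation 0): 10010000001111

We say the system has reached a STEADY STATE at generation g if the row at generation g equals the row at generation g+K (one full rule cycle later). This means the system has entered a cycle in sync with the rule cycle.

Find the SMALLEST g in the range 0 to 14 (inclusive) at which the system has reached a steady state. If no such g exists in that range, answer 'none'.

Gen 0: 10010000001111
Gen 1 (rule 89): 01001111101001
Gen 2 (rule 90): 10111000100110
Gen 3 (rule 158): 10110101111101
Gen 4 (rule 89): 00110001000100
Gen 5 (rule 90): 01111010101010
Gen 6 (rule 158): 11110010101011
Gen 7 (rule 89): 10011000000011
Gen 8 (rule 90): 01111100000111
Gen 9 (rule 158): 11111010001110
Gen 10 (rule 89): 10001001101011
Gen 11 (rule 90): 01010111100011
Gen 12 (rule 158): 11010111010110
Gen 13 (rule 89): 11000101000111
Gen 14 (rule 90): 11101000101101
Gen 15 (rule 158): 11001101101001
Gen 16 (rule 89): 11101101100100
Gen 17 (rule 90): 10101101111010

Answer: none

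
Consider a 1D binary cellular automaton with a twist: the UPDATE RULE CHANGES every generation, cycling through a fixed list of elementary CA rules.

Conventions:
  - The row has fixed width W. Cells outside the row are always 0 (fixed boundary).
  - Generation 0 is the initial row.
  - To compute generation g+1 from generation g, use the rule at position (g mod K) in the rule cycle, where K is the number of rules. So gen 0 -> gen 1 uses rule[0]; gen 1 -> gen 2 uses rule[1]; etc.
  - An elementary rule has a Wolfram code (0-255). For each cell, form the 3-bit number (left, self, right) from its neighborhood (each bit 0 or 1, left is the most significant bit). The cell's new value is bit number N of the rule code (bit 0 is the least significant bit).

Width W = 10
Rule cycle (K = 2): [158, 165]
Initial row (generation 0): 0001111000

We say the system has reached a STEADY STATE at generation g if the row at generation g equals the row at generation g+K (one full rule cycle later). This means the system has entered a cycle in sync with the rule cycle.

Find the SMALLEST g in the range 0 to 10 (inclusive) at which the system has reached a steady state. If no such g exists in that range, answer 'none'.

Gen 0: 0001111000
Gen 1 (rule 158): 0011110100
Gen 2 (rule 165): 1001101101
Gen 3 (rule 158): 1111001001
Gen 4 (rule 165): 0110001001
Gen 5 (rule 158): 1101011111
Gen 6 (rule 165): 0011101110
Gen 7 (rule 158): 0111001101
Gen 8 (rule 165): 0010000011
Gen 9 (rule 158): 0111000110
Gen 10 (rule 165): 0010010000
Gen 11 (rule 158): 0111111000
Gen 12 (rule 165): 0011110011

Answer: none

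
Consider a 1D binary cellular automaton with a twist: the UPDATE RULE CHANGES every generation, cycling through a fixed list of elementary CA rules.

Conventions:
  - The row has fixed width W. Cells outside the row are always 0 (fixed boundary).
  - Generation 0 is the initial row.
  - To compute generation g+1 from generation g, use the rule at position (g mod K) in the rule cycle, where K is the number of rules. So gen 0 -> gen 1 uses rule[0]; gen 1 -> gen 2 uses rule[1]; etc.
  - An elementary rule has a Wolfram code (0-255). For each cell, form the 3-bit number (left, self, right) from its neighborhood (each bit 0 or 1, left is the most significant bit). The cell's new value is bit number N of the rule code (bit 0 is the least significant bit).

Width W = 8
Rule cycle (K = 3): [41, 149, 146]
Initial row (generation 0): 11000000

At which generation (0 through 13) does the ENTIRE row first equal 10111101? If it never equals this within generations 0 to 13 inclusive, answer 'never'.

Gen 0: 11000000
Gen 1 (rule 41): 10011111
Gen 2 (rule 149): 11001110
Gen 3 (rule 146): 00110101
Gen 4 (rule 41): 10101010
Gen 5 (rule 149): 10101011
Gen 6 (rule 146): 00000000
Gen 7 (rule 41): 11111111
Gen 8 (rule 149): 01111110
Gen 9 (rule 146): 10111101
Gen 10 (rule 41): 01100010
Gen 11 (rule 149): 00011011
Gen 12 (rule 146): 00100000
Gen 13 (rule 41): 10001111

Answer: 9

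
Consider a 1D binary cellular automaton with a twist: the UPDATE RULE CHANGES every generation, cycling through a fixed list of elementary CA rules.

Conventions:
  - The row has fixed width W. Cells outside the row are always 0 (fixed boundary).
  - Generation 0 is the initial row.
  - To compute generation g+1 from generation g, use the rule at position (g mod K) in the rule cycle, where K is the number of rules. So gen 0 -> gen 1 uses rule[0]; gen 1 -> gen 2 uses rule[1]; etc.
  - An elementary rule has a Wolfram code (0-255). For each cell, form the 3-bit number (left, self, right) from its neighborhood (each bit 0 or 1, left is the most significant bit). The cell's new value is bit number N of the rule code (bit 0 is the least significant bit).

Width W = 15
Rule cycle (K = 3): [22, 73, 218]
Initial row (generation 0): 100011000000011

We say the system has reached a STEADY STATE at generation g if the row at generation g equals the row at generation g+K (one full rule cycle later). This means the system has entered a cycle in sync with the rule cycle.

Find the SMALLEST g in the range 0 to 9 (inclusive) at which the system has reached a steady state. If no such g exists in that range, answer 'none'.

Answer: 7

Derivation:
Gen 0: 100011000000011
Gen 1 (rule 22): 110100100000100
Gen 2 (rule 73): 110000001110001
Gen 3 (rule 218): 111000011111010
Gen 4 (rule 22): 000100100000011
Gen 5 (rule 73): 110000001111011
Gen 6 (rule 218): 111000011111011
Gen 7 (rule 22): 000100100000000
Gen 8 (rule 73): 110000001111111
Gen 9 (rule 218): 111000011111111
Gen 10 (rule 22): 000100100000000
Gen 11 (rule 73): 110000001111111
Gen 12 (rule 218): 111000011111111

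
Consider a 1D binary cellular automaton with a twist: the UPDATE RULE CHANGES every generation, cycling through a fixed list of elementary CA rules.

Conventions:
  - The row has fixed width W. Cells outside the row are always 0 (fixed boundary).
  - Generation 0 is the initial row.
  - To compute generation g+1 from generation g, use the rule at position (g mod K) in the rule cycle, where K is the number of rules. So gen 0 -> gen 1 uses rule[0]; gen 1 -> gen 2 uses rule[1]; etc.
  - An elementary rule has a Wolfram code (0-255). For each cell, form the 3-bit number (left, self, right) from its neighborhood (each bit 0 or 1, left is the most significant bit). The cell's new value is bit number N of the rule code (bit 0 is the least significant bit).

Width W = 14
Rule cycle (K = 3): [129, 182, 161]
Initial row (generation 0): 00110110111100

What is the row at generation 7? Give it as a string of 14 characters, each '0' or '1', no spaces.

Answer: 00111110000000

Derivation:
Gen 0: 00110110111100
Gen 1 (rule 129): 10000000011001
Gen 2 (rule 182): 11000000100111
Gen 3 (rule 161): 00011110000010
Gen 4 (rule 129): 11001100111000
Gen 5 (rule 182): 00110011010100
Gen 6 (rule 161): 10000000101001
Gen 7 (rule 129): 00111110000000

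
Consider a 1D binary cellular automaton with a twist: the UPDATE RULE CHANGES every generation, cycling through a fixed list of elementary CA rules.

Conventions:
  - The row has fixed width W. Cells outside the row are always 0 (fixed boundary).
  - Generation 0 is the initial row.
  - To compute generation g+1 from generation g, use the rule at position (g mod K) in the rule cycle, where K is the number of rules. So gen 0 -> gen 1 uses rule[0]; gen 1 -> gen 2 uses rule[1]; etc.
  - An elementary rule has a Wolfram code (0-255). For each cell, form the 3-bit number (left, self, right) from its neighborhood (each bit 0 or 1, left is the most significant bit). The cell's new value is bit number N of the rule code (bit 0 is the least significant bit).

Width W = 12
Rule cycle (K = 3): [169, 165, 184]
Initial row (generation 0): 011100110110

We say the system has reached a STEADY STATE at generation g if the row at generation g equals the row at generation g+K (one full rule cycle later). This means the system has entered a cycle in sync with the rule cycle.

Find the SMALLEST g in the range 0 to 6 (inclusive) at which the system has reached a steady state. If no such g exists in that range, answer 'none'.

Gen 0: 011100110110
Gen 1 (rule 169): 011000101100
Gen 2 (rule 165): 000010110001
Gen 3 (rule 184): 000001101000
Gen 4 (rule 169): 111101010011
Gen 5 (rule 165): 011011110000
Gen 6 (rule 184): 010111101000
Gen 7 (rule 169): 001111010011
Gen 8 (rule 165): 100110110000
Gen 9 (rule 184): 010101101000

Answer: none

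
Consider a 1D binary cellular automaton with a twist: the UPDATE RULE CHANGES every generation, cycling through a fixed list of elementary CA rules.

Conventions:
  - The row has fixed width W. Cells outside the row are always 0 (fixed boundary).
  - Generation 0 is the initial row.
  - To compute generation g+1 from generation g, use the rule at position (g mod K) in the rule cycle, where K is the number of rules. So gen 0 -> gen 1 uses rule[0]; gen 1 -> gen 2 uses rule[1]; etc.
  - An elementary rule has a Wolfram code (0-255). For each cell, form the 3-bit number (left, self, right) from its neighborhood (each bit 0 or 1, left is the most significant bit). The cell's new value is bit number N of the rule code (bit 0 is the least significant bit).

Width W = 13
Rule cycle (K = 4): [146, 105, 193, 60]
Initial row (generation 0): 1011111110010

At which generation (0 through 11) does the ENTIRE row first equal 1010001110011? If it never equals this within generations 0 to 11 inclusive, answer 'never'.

Gen 0: 1011111110010
Gen 1 (rule 146): 0001111101101
Gen 2 (rule 105): 1101000111110
Gen 3 (rule 193): 0100010011110
Gen 4 (rule 60): 0110011010001
Gen 5 (rule 146): 1001100001010
Gen 6 (rule 105): 0001101100100
Gen 7 (rule 193): 1100100100001
Gen 8 (rule 60): 1010110110001
Gen 9 (rule 146): 0000000001010
Gen 10 (rule 105): 1111111100100
Gen 11 (rule 193): 0111111100001

Answer: never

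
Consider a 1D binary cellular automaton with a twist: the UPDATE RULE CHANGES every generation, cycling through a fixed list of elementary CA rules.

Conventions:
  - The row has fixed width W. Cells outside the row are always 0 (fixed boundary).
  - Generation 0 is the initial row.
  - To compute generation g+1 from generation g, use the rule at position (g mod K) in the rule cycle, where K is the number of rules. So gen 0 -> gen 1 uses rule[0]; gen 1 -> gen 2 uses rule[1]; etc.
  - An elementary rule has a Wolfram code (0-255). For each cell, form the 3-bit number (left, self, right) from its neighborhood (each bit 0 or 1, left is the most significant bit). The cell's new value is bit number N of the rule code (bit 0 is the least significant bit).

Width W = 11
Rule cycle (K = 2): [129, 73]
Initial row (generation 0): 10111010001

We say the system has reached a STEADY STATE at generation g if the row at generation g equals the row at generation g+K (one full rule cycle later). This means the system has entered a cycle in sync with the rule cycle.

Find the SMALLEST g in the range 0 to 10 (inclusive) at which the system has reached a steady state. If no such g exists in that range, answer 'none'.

Gen 0: 10111010001
Gen 1 (rule 129): 00010000100
Gen 2 (rule 73): 11000110001
Gen 3 (rule 129): 00010000100
Gen 4 (rule 73): 11000110001
Gen 5 (rule 129): 00010000100
Gen 6 (rule 73): 11000110001
Gen 7 (rule 129): 00010000100
Gen 8 (rule 73): 11000110001
Gen 9 (rule 129): 00010000100
Gen 10 (rule 73): 11000110001
Gen 11 (rule 129): 00010000100
Gen 12 (rule 73): 11000110001

Answer: 1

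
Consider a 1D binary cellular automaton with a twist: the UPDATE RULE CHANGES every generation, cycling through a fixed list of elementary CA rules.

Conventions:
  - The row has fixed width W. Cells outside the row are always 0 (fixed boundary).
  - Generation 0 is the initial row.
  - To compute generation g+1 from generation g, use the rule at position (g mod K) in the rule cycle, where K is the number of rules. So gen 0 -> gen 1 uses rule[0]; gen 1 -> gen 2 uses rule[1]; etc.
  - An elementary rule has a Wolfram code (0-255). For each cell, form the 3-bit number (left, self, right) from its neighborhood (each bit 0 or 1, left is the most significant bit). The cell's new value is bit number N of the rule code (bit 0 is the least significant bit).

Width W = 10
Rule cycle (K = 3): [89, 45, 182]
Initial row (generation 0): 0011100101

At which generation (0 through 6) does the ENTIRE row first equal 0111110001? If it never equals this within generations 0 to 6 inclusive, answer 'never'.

Gen 0: 0011100101
Gen 1 (rule 89): 1010110000
Gen 2 (rule 45): 1111100111
Gen 3 (rule 182): 0111011010
Gen 4 (rule 89): 0101011001
Gen 5 (rule 45): 0111110001
Gen 6 (rule 182): 1011101011

Answer: 5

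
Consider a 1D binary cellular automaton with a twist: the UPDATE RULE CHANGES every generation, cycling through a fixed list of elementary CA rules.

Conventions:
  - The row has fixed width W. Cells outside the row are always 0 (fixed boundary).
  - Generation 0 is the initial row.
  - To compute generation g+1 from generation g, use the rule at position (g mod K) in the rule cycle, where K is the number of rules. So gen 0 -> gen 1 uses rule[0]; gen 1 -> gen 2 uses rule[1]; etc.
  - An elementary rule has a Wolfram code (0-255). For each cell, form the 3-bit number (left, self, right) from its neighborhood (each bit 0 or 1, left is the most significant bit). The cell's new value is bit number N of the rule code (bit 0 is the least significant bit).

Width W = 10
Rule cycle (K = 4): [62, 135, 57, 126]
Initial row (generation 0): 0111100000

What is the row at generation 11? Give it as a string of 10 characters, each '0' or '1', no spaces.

Answer: 0110011000

Derivation:
Gen 0: 0111100000
Gen 1 (rule 62): 1100010000
Gen 2 (rule 135): 0001110111
Gen 3 (rule 57): 1101001100
Gen 4 (rule 126): 1111111110
Gen 5 (rule 62): 1000000001
Gen 6 (rule 135): 1011111111
Gen 7 (rule 57): 0110000000
Gen 8 (rule 126): 1111000000
Gen 9 (rule 62): 1000100000
Gen 10 (rule 135): 1011101111
Gen 11 (rule 57): 0110011000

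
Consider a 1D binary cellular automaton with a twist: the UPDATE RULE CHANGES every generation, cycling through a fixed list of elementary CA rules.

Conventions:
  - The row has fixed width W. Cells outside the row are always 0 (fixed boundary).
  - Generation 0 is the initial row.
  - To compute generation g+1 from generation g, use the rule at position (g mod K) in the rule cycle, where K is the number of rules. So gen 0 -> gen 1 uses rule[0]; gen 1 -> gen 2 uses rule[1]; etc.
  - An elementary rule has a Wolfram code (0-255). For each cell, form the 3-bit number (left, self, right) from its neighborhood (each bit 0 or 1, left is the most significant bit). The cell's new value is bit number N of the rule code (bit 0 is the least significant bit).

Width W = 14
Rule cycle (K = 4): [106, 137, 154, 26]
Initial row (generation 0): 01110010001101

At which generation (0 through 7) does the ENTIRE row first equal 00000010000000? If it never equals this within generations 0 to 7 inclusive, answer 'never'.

Answer: 6

Derivation:
Gen 0: 01110010001101
Gen 1 (rule 106): 11010100011110
Gen 2 (rule 137): 10000001011100
Gen 3 (rule 154): 01000010011010
Gen 4 (rule 26): 10100101110001
Gen 5 (rule 106): 01001011010010
Gen 6 (rule 137): 00000010000000
Gen 7 (rule 154): 00000101000000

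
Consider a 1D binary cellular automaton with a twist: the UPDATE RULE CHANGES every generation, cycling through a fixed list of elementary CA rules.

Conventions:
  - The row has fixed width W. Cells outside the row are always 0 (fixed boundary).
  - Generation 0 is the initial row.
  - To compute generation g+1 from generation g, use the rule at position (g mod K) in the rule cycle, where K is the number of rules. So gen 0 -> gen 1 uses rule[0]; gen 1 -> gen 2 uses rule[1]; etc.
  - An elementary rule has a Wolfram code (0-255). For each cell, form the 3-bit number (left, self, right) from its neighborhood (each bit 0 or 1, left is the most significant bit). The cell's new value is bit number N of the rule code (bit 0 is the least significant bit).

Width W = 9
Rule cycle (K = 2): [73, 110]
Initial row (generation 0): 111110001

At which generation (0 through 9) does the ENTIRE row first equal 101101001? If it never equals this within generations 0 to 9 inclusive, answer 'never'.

Answer: 5

Derivation:
Gen 0: 111110001
Gen 1 (rule 73): 100010100
Gen 2 (rule 110): 100111100
Gen 3 (rule 73): 000100101
Gen 4 (rule 110): 001101111
Gen 5 (rule 73): 101101001
Gen 6 (rule 110): 111111011
Gen 7 (rule 73): 100001011
Gen 8 (rule 110): 100011111
Gen 9 (rule 73): 001010001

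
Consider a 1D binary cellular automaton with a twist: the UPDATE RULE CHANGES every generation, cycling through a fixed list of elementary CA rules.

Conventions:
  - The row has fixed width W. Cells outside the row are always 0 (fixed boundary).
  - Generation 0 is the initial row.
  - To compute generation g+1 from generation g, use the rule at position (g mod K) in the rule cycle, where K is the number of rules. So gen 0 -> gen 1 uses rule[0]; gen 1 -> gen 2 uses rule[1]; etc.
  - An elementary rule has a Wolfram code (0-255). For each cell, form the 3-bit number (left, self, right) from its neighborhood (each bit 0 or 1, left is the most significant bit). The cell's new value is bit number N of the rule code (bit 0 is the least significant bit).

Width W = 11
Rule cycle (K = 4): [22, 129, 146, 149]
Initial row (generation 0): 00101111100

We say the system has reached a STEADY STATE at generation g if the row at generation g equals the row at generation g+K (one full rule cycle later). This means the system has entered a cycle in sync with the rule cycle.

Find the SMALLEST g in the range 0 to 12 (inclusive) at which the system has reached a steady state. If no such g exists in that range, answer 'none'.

Answer: none

Derivation:
Gen 0: 00101111100
Gen 1 (rule 22): 01100000010
Gen 2 (rule 129): 00001111000
Gen 3 (rule 146): 00010110100
Gen 4 (rule 149): 11010000111
Gen 5 (rule 22): 00011001000
Gen 6 (rule 129): 11000000011
Gen 7 (rule 146): 00100000100
Gen 8 (rule 149): 10111110111
Gen 9 (rule 22): 10000000000
Gen 10 (rule 129): 00111111111
Gen 11 (rule 146): 01011111110
Gen 12 (rule 149): 01001111101
Gen 13 (rule 22): 11110000001
Gen 14 (rule 129): 01100111100
Gen 15 (rule 146): 10011011010
Gen 16 (rule 149): 11000000011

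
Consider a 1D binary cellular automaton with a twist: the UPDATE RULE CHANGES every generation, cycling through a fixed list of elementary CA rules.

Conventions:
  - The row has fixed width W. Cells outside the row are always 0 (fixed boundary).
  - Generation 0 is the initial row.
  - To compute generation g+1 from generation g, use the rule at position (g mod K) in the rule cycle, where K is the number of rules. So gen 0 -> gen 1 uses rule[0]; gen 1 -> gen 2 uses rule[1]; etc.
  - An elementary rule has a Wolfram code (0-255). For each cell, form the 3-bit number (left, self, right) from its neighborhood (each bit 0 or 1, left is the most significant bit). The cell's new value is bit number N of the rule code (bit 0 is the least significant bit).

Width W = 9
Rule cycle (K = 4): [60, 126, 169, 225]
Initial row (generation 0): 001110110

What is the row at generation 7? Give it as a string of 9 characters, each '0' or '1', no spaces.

Answer: 011001010

Derivation:
Gen 0: 001110110
Gen 1 (rule 60): 001001101
Gen 2 (rule 126): 011111111
Gen 3 (rule 169): 011111110
Gen 4 (rule 225): 001111110
Gen 5 (rule 60): 001000001
Gen 6 (rule 126): 011100011
Gen 7 (rule 169): 011001010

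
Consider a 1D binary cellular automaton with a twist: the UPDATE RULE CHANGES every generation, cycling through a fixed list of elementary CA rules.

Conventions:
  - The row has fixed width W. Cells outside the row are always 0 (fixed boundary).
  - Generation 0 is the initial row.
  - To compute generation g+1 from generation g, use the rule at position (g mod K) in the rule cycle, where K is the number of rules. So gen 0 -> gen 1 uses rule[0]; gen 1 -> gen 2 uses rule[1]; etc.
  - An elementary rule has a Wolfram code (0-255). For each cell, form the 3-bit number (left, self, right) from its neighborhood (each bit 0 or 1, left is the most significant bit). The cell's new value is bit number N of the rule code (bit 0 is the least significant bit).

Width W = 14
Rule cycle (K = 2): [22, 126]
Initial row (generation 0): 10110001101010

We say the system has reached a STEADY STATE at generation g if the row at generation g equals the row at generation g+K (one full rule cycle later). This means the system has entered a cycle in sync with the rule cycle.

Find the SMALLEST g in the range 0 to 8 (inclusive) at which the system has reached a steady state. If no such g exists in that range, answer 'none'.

Answer: 3

Derivation:
Gen 0: 10110001101010
Gen 1 (rule 22): 10001010001011
Gen 2 (rule 126): 11011111011111
Gen 3 (rule 22): 00000000000000
Gen 4 (rule 126): 00000000000000
Gen 5 (rule 22): 00000000000000
Gen 6 (rule 126): 00000000000000
Gen 7 (rule 22): 00000000000000
Gen 8 (rule 126): 00000000000000
Gen 9 (rule 22): 00000000000000
Gen 10 (rule 126): 00000000000000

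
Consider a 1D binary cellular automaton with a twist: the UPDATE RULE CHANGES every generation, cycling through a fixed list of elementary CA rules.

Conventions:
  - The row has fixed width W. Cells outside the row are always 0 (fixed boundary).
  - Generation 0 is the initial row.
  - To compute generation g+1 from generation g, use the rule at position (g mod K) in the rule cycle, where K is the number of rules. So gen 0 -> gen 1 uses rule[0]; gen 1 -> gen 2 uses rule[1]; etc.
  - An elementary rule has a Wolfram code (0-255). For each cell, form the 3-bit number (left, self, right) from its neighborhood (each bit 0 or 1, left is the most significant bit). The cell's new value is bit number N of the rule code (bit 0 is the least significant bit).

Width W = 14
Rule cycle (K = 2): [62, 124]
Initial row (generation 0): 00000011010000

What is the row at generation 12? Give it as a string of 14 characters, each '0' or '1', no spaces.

Gen 0: 00000011010000
Gen 1 (rule 62): 00000110111000
Gen 2 (rule 124): 00000111101100
Gen 3 (rule 62): 00001100011010
Gen 4 (rule 124): 00001110011111
Gen 5 (rule 62): 00011001110000
Gen 6 (rule 124): 00011101011000
Gen 7 (rule 62): 00110011110100
Gen 8 (rule 124): 00111010011110
Gen 9 (rule 62): 01100111110001
Gen 10 (rule 124): 01110100011001
Gen 11 (rule 62): 11001110110111
Gen 12 (rule 124): 11101011111101

Answer: 11101011111101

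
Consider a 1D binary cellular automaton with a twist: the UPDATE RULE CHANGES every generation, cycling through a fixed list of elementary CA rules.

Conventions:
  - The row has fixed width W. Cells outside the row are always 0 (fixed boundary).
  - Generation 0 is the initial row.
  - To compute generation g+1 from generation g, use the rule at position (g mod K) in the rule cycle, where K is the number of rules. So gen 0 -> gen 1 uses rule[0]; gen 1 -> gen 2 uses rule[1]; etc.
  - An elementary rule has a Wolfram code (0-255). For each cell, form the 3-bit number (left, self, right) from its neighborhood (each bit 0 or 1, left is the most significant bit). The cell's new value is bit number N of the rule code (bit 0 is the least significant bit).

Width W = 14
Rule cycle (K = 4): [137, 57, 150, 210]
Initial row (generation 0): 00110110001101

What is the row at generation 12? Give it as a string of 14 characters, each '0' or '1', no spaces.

Gen 0: 00110110001101
Gen 1 (rule 137): 10100100101000
Gen 2 (rule 57): 01010010010111
Gen 3 (rule 150): 11011111110010
Gen 4 (rule 210): 01001111111101
Gen 5 (rule 137): 00001111111000
Gen 6 (rule 57): 11101000000111
Gen 7 (rule 150): 01001100001010
Gen 8 (rule 210): 10110110010001
Gen 9 (rule 137): 00100100000100
Gen 10 (rule 57): 10010011110011
Gen 11 (rule 150): 11111101101100
Gen 12 (rule 210): 01111100100110

Answer: 01111100100110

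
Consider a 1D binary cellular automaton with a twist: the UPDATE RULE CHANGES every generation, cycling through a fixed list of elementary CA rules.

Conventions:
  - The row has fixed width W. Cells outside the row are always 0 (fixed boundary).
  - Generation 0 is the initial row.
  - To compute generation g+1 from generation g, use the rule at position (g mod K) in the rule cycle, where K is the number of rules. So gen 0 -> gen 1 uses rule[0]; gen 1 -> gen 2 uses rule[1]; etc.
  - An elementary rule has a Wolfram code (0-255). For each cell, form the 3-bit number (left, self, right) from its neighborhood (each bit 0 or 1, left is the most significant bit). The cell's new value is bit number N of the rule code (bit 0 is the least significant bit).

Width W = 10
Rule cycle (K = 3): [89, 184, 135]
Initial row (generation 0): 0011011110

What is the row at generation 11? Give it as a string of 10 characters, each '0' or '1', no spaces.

Gen 0: 0011011110
Gen 1 (rule 89): 1011010011
Gen 2 (rule 184): 0110101010
Gen 3 (rule 135): 1000101010
Gen 4 (rule 89): 0110000001
Gen 5 (rule 184): 0101000000
Gen 6 (rule 135): 1101011111
Gen 7 (rule 89): 1100010001
Gen 8 (rule 184): 1010001000
Gen 9 (rule 135): 1010111011
Gen 10 (rule 89): 0000101011
Gen 11 (rule 184): 0000010110

Answer: 0000010110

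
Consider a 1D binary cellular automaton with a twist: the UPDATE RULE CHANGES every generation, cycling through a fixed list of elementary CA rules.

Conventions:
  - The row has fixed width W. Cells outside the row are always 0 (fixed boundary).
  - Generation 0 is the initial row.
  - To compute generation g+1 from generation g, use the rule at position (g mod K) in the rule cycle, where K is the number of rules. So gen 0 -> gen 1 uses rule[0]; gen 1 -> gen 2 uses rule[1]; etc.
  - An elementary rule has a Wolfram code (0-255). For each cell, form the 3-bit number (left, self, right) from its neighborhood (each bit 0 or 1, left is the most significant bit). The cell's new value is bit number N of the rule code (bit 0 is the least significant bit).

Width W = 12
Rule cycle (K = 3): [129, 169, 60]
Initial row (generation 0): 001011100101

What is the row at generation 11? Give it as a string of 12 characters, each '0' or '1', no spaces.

Answer: 000001111010

Derivation:
Gen 0: 001011100101
Gen 1 (rule 129): 100001000000
Gen 2 (rule 169): 001100011111
Gen 3 (rule 60): 001010010000
Gen 4 (rule 129): 100000000111
Gen 5 (rule 169): 001111110110
Gen 6 (rule 60): 001000001101
Gen 7 (rule 129): 100011100000
Gen 8 (rule 169): 001011001111
Gen 9 (rule 60): 001110101000
Gen 10 (rule 129): 100100000011
Gen 11 (rule 169): 000001111010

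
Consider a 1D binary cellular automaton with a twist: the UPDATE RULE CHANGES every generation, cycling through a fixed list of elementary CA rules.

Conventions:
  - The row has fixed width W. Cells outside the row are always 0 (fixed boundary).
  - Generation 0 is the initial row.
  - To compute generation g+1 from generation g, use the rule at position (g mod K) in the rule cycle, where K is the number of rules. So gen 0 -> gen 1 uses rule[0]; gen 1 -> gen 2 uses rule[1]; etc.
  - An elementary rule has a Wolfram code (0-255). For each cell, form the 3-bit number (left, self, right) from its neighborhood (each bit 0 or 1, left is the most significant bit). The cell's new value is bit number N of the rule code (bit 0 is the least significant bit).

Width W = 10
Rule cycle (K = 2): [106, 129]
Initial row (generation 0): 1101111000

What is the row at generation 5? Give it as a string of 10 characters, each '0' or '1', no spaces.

Gen 0: 1101111000
Gen 1 (rule 106): 1111001000
Gen 2 (rule 129): 0110000011
Gen 3 (rule 106): 1110000111
Gen 4 (rule 129): 0100110010
Gen 5 (rule 106): 1001110100

Answer: 1001110100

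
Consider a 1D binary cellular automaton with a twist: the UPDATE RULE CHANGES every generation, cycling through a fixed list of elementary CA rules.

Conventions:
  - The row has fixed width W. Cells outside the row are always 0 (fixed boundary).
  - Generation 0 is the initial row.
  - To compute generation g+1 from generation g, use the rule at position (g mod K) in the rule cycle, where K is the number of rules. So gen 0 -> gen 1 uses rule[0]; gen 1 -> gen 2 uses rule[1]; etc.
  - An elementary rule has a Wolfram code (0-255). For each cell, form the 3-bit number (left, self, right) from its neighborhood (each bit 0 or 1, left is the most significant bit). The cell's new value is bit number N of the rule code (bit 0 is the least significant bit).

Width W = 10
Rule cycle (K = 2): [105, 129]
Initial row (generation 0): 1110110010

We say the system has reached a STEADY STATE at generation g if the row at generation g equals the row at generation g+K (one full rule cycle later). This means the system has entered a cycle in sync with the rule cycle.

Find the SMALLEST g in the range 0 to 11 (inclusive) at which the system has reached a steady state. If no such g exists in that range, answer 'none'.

Gen 0: 1110110010
Gen 1 (rule 105): 1011110000
Gen 2 (rule 129): 0001100111
Gen 3 (rule 105): 1101100101
Gen 4 (rule 129): 0000000000
Gen 5 (rule 105): 1111111111
Gen 6 (rule 129): 0111111110
Gen 7 (rule 105): 0100000010
Gen 8 (rule 129): 0001111000
Gen 9 (rule 105): 1101001011
Gen 10 (rule 129): 0000000000
Gen 11 (rule 105): 1111111111
Gen 12 (rule 129): 0111111110
Gen 13 (rule 105): 0100000010

Answer: none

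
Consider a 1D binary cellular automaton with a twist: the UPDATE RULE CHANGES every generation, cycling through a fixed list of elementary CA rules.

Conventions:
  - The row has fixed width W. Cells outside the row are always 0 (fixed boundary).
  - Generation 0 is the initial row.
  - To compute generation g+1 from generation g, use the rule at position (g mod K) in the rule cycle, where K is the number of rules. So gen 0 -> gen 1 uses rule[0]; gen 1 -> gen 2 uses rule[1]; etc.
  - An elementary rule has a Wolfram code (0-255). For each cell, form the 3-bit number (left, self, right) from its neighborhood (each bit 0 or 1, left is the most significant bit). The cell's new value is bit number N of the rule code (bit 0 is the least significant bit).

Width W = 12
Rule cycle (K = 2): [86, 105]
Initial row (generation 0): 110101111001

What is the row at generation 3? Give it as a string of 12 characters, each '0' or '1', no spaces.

Answer: 011110101111

Derivation:
Gen 0: 110101111001
Gen 1 (rule 86): 010100001111
Gen 2 (rule 105): 001001101001
Gen 3 (rule 86): 011110101111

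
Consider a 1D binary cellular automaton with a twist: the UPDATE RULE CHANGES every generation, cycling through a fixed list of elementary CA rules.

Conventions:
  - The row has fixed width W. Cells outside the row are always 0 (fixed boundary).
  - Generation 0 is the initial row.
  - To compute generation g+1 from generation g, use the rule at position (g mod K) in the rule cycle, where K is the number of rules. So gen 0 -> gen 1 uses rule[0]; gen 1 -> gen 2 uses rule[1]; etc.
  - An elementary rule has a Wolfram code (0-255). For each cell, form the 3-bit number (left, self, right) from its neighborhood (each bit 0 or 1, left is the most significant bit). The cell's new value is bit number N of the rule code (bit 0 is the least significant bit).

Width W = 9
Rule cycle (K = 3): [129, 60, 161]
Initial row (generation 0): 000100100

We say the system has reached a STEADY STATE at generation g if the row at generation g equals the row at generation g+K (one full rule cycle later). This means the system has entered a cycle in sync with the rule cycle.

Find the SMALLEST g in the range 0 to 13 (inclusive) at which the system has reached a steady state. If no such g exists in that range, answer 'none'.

Answer: none

Derivation:
Gen 0: 000100100
Gen 1 (rule 129): 110000001
Gen 2 (rule 60): 101000001
Gen 3 (rule 161): 010011100
Gen 4 (rule 129): 000001001
Gen 5 (rule 60): 000001101
Gen 6 (rule 161): 111100010
Gen 7 (rule 129): 011001000
Gen 8 (rule 60): 010101100
Gen 9 (rule 161): 001010001
Gen 10 (rule 129): 100000100
Gen 11 (rule 60): 110000110
Gen 12 (rule 161): 000110000
Gen 13 (rule 129): 110000111
Gen 14 (rule 60): 101000100
Gen 15 (rule 161): 010010001
Gen 16 (rule 129): 000000100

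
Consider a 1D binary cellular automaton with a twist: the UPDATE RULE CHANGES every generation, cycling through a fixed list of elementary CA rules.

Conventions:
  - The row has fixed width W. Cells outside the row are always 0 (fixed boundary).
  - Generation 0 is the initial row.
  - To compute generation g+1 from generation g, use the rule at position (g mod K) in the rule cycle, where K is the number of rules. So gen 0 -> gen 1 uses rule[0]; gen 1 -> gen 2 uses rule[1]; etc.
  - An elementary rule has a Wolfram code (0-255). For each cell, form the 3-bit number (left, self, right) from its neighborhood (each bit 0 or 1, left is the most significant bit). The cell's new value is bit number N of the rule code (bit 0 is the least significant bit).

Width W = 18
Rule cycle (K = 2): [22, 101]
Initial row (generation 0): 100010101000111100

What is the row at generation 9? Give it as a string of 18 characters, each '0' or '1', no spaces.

Answer: 100000000000000001

Derivation:
Gen 0: 100010101000111100
Gen 1 (rule 22): 110110101101000010
Gen 2 (rule 101): 011011110111011010
Gen 3 (rule 22): 100000000000000011
Gen 4 (rule 101): 101111111111111001
Gen 5 (rule 22): 100000000000000111
Gen 6 (rule 101): 101111111111110001
Gen 7 (rule 22): 100000000000001011
Gen 8 (rule 101): 101111111111101101
Gen 9 (rule 22): 100000000000000001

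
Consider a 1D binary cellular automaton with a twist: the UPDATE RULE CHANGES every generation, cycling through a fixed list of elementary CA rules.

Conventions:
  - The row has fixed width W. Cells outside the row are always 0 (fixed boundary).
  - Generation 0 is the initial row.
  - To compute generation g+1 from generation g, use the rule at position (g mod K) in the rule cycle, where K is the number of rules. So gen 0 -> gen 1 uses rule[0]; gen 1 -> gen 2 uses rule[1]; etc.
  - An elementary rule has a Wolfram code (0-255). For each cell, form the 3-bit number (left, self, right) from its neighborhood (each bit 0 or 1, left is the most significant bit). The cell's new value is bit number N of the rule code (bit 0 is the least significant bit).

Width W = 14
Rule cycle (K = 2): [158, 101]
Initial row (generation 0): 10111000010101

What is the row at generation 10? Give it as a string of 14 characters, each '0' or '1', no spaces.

Answer: 00011000111101

Derivation:
Gen 0: 10111000010101
Gen 1 (rule 158): 10110100110101
Gen 2 (rule 101): 11011100011111
Gen 3 (rule 158): 10011010111110
Gen 4 (rule 101): 10001111000010
Gen 5 (rule 158): 11011110100111
Gen 6 (rule 101): 01100011100001
Gen 7 (rule 158): 11010111010011
Gen 8 (rule 101): 01111001110001
Gen 9 (rule 158): 11110111101011
Gen 10 (rule 101): 00011000111101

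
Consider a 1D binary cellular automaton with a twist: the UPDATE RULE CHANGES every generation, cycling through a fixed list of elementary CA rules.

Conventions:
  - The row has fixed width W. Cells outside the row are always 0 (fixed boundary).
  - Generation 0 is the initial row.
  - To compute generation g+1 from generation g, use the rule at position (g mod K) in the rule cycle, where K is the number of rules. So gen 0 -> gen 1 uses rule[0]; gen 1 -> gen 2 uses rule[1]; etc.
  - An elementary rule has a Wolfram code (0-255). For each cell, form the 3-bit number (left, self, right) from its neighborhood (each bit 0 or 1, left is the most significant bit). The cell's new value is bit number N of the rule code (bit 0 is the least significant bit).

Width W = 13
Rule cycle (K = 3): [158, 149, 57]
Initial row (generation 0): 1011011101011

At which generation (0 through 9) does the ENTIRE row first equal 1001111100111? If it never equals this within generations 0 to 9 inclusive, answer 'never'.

Answer: never

Derivation:
Gen 0: 1011011101011
Gen 1 (rule 158): 1010011001010
Gen 2 (rule 149): 1011000101011
Gen 3 (rule 57): 0110110010110
Gen 4 (rule 158): 1100101110101
Gen 5 (rule 149): 0010100100101
Gen 6 (rule 57): 1001010010010
Gen 7 (rule 158): 1111011111111
Gen 8 (rule 149): 0110001111110
Gen 9 (rule 57): 0101101000001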